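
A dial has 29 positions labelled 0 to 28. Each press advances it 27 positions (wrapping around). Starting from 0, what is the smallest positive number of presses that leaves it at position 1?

27·14 = 378 = 13·29 + 1, so 27⁻¹ ≡ 14 (mod 29).

14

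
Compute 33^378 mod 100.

9

By repeated squaring mod 100: 33^1≡33, 33^2≡89, 33^4≡21, 33^8≡41, 33^16≡81, 33^32≡61, 33^64≡21, 33^128≡41, 33^256≡81.
378 = 2 + 8 + 16 + 32 + 64 + 256, so 33^378 ≡ 89·41·81·61·21·81 ≡ 9 (mod 100).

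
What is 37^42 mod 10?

9

Last digits of 7^n: 7, 9, 3, 1 (period 4).
42 mod 4 = 2, so the last digit matches 7^2 = 9.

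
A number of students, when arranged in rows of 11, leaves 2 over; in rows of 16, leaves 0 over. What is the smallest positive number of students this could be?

112

Since 16·9 ≡ 1 (mod 11), take x = 0 + 16·((2−0)·9 mod 11) = 0 + 16·7 = 112.
Check: 112 mod 11 = 2, 112 mod 16 = 0.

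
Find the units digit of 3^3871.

The units digit of 3^n cycles with period 4: 3, 9, 7, 1, …
3871 leaves remainder 3 on division by 4, so 3^3871 ends in 7.

7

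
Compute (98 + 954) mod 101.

42

Dividing 954 by 101 gives quotient 9 and remainder 45.
(98 + 45) mod 101 = 42.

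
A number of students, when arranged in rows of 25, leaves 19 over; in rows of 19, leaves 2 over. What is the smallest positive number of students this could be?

Since 19·4 ≡ 1 (mod 25), take x = 2 + 19·((19−2)·4 mod 25) = 2 + 19·18 = 344.
Check: 344 mod 25 = 19, 344 mod 19 = 2.

344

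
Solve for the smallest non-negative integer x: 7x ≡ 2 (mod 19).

The inverse of 7 mod 19 is 11 (since 7·11 = 77 ≡ 1).
So x ≡ 11·2 = 22 ≡ 3 (mod 19).
Check: 7·3 = 21 = 1·19 + 2.

3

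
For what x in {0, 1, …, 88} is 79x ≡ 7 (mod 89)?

The inverse of 79 mod 89 is 80 (since 79·80 = 6320 ≡ 1).
So x ≡ 80·7 = 560 ≡ 26 (mod 89).

26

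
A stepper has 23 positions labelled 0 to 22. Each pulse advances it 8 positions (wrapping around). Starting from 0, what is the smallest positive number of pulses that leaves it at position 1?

3

23 = 2·8 + 7
8 = 1·7 + 1
7 = 7·1 + 0
Back-substituting gives 8·3 ≡ 1 (mod 23).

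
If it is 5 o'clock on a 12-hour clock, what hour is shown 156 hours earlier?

156 − 13·12 = 0, so 156 ≡ 0 (mod 12).
5 − 0 → 5 on a 12-hour dial.

5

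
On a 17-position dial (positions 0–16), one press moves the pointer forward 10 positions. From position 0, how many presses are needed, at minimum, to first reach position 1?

17 = 1·10 + 7
10 = 1·7 + 3
7 = 2·3 + 1
3 = 3·1 + 0
Back-substituting gives 10·12 ≡ 1 (mod 17).

12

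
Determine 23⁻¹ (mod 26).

23·17 = 391 = 15·26 + 1, so 23⁻¹ ≡ 17 (mod 26).

17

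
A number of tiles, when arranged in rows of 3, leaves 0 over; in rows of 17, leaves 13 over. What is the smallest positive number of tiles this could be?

30

x ≡ 0 (mod 3) gives x ∈ {0, 3, 6, 9, 12, 15, 18, 21, …}.
The first of these with x mod 17 = 13 is 30.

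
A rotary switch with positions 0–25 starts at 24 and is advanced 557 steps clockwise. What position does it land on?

9

557 mod 26 = 11 (since 21·26 = 546).
(24 + 11) mod 26 = 9.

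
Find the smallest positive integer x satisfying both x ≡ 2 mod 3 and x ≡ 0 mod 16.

x ≡ 2 (mod 3) gives x ∈ {2, 5, 8, 11, 14, 17, 20, 23, …}.
The first of these with x mod 16 = 0 is 32.

32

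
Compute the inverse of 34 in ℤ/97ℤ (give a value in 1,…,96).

97 = 2·34 + 29
34 = 1·29 + 5
29 = 5·5 + 4
5 = 1·4 + 1
4 = 4·1 + 0
Back-substituting gives 34·20 ≡ 1 (mod 97).

20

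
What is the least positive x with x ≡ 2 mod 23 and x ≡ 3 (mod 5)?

48

Since 5·14 ≡ 1 (mod 23), take x = 3 + 5·((2−3)·14 mod 23) = 3 + 5·9 = 48.
Check: 48 mod 23 = 2, 48 mod 5 = 3.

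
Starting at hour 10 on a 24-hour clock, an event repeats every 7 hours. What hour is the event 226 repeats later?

8

226·7 = 1582.
1582 = 65·24 + 22, so 1582 mod 24 = 22.
(10 + 22) mod 24 = 8.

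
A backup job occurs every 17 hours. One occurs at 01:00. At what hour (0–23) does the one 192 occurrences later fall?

192·17 = 3264.
3264 = 136·24 + 0, so 3264 mod 24 = 0.
(1 + 0) mod 24 = 1.

1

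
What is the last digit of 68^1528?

6

Last digits of 8^n: 8, 4, 2, 6 (period 4).
1528 mod 4 = 0, so the last digit matches 8^4 = 6.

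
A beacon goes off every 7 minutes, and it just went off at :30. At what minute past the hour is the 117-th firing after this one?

9

117·7 = 819.
Dividing 819 by 60 gives quotient 13 and remainder 39.
(30 + 39) mod 60 = 9.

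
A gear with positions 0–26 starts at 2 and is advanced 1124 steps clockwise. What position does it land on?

19

1124 mod 27 = 17 (since 41·27 = 1107).
(2 + 17) mod 27 = 19.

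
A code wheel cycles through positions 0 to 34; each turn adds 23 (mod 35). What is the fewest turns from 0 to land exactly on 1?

23·32 = 736 = 21·35 + 1, so 23⁻¹ ≡ 32 (mod 35).

32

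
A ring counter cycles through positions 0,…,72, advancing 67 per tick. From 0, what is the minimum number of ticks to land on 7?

The inverse of 67 mod 73 is 12 (since 67·12 = 804 ≡ 1).
Multiplying both sides by 12: x ≡ 12·7 = 84 ≡ 11 (mod 73).
Check: 67·11 = 737 = 10·73 + 7.

11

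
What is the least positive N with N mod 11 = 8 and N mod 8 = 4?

52

Since 8·7 ≡ 1 (mod 11), take x = 4 + 8·((8−4)·7 mod 11) = 4 + 8·6 = 52.
Check: 52 mod 11 = 8, 52 mod 8 = 4.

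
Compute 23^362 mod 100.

29

Successive squares of 23 mod 100: 23^1≡23, 23^2≡29, 23^4≡41, 23^8≡81, 23^16≡61, 23^32≡21, 23^64≡41, 23^128≡81, 23^256≡61.
Since 362 = 2 + 8 + 32 + 64 + 256 in binary, 23^362 ≡ 29·81·21·41·61 ≡ 29 (mod 100).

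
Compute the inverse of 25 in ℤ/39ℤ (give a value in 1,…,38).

39 = 1·25 + 14
25 = 1·14 + 11
14 = 1·11 + 3
11 = 3·3 + 2
3 = 1·2 + 1
2 = 2·1 + 0
Back-substituting gives 25·25 ≡ 1 (mod 39).

25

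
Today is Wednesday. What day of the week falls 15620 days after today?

Saturday

15620 = 2231·7 + 3, so 15620 mod 7 = 3.
Wednesday + 3 days → Saturday.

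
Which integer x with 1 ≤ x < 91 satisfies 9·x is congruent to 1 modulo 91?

91 = 10·9 + 1
9 = 9·1 + 0
Back-substituting gives 9·81 ≡ 1 (mod 91).

81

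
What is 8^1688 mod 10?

6

Powers of 8 mod 10 repeat with period 4: 8, 4, 2, 6.
1688 mod 4 = 0, so the last digit matches 8^4 = 6.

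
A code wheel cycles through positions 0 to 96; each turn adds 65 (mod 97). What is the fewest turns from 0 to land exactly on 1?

3

65·3 = 195 = 2·97 + 1, so 65⁻¹ ≡ 3 (mod 97).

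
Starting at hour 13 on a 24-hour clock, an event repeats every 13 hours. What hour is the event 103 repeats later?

103·13 = 1339.
1339 mod 24 = 19 (since 55·24 = 1320).
(13 + 19) mod 24 = 8.

8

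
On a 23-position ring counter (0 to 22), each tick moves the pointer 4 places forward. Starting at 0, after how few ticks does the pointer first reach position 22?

17

4⁻¹ ≡ 6 (mod 23) because 4·6 = 24 = 1·23 + 1.
Multiplying both sides by 6: x ≡ 6·22 = 132 ≡ 17 (mod 23).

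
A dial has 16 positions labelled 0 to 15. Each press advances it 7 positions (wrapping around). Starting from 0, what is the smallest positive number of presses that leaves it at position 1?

16 = 2·7 + 2
7 = 3·2 + 1
2 = 2·1 + 0
Back-substituting gives 7·7 ≡ 1 (mod 16).

7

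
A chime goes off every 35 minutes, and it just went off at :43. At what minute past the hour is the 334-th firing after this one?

33

334·35 = 11690.
11690 = 194·60 + 50, so 11690 mod 60 = 50.
(43 + 50) mod 60 = 33.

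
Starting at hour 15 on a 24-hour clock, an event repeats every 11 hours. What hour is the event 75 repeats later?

75·11 = 825.
825 = 34·24 + 9, so 825 mod 24 = 9.
(15 + 9) mod 24 = 0.

0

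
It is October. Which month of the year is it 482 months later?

December

482 − 40·12 = 2, so 482 ≡ 2 (mod 12).
October + 2 months → December.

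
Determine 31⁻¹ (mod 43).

25

31·25 = 775 = 18·43 + 1, so 31⁻¹ ≡ 25 (mod 43).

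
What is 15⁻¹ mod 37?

15·5 = 75 = 2·37 + 1, so 15⁻¹ ≡ 5 (mod 37).

5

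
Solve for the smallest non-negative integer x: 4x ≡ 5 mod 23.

7

4⁻¹ ≡ 6 (mod 23) because 4·6 = 24 = 1·23 + 1.
So x ≡ 6·5 = 30 ≡ 7 (mod 23).
Check: 4·7 = 28 = 1·23 + 5.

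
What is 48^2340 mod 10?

The units digit of 48^n cycles with period 4: 8, 4, 2, 6, …
2340 mod 4 = 0, so the last digit matches 8^4 = 6.

6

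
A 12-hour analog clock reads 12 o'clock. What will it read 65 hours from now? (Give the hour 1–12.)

5

65 mod 12 = 5 (since 5·12 = 60).
12 + 5 → 5 on a 12-hour dial.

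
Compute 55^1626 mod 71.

10

By repeated squaring mod 71: 55^1≡55, 55^2≡43, 55^4≡3, 55^8≡9, 55^16≡10, 55^32≡29, 55^64≡60, 55^128≡50, 55^256≡15, 55^512≡12, 55^1024≡2.
1626 = 2 + 8 + 16 + 64 + 512 + 1024, so 55^1626 ≡ 43·9·10·60·12·2 ≡ 10 (mod 71).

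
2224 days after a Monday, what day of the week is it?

2224 = 317·7 + 5, so 2224 mod 7 = 5.
Monday + 5 days → Saturday.

Saturday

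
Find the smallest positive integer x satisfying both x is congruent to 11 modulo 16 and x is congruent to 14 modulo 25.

x ≡ 11 (mod 16) gives x ∈ {11, 27, 43, 59, 75, 91, 107, 123, …}.
The first of these with x mod 25 = 14 is 139.

139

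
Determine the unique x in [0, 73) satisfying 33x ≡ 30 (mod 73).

33⁻¹ ≡ 31 (mod 73) because 33·31 = 1023 = 14·73 + 1.
So x ≡ 31·30 = 930 ≡ 54 (mod 73).

54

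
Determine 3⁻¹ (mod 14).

5

3·5 = 15 = 1·14 + 1, so 3⁻¹ ≡ 5 (mod 14).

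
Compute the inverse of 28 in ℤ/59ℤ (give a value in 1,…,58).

59 = 2·28 + 3
28 = 9·3 + 1
3 = 3·1 + 0
Back-substituting gives 28·19 ≡ 1 (mod 59).

19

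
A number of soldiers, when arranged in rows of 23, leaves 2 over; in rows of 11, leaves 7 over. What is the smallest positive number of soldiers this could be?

117

Since 11·21 ≡ 1 (mod 23), take x = 7 + 11·((2−7)·21 mod 23) = 7 + 11·10 = 117.
Check: 117 mod 23 = 2, 117 mod 11 = 7.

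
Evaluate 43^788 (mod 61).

25

Square-and-reduce mod 61: 43^1≡43, 43^2≡19, 43^4≡56, 43^8≡25, 43^16≡15, 43^32≡42, 43^64≡56, 43^128≡25, 43^256≡15, 43^512≡42.
Since 788 = 4 + 16 + 256 + 512 in binary, 43^788 ≡ 56·15·15·42 ≡ 25 (mod 61).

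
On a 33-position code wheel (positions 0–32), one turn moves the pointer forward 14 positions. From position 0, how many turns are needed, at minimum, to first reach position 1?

26

14·26 = 364 = 11·33 + 1, so 14⁻¹ ≡ 26 (mod 33).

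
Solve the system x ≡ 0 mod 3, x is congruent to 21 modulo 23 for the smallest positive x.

21

x ≡ 0 (mod 3) gives x ∈ {0, 3, 6, 9, 12, 15, 18, 21}.
The first of these with x mod 23 = 21 is 21.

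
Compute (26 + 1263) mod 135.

1263 = 9·135 + 48, so 1263 mod 135 = 48.
(26 + 48) mod 135 = 74.

74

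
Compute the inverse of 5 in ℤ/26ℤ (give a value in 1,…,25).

21

5·21 = 105 = 4·26 + 1, so 5⁻¹ ≡ 21 (mod 26).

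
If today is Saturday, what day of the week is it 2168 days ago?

Dividing 2168 by 7 gives quotient 309 and remainder 5.
Saturday − 5 days → Monday.

Monday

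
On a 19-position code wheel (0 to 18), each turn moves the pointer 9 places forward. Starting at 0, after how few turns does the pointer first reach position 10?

The inverse of 9 mod 19 is 17 (since 9·17 = 153 ≡ 1).
Multiplying both sides by 17: x ≡ 17·10 = 170 ≡ 18 (mod 19).
Check: 9·18 = 162 = 8·19 + 10.

18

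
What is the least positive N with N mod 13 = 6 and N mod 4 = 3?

19

x ≡ 3 (mod 4) gives x ∈ {3, 7, 11, 15, 19}.
The first of these with x mod 13 = 6 is 19.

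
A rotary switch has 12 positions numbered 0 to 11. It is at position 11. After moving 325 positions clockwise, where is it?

325 = 27·12 + 1, so 325 mod 12 = 1.
(11 + 1) mod 12 = 0.

0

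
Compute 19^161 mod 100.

Successive squares of 19 mod 100: 19^1≡19, 19^2≡61, 19^4≡21, 19^8≡41, 19^16≡81, 19^32≡61, 19^64≡21, 19^128≡41.
Since 161 = 1 + 32 + 128 in binary, 19^161 ≡ 19·61·41 ≡ 19 (mod 100).

19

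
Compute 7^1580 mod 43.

6

Square-and-reduce mod 43: 7^1≡7, 7^2≡6, 7^4≡36, 7^8≡6, 7^16≡36, 7^32≡6, 7^64≡36, 7^128≡6, 7^256≡36, 7^512≡6, 7^1024≡36.
1580 = 4 + 8 + 32 + 512 + 1024, so 7^1580 ≡ 36·6·6·6·36 ≡ 6 (mod 43).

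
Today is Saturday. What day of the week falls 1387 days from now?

1387 − 198·7 = 1, so 1387 ≡ 1 (mod 7).
Saturday + 1 day → Sunday.

Sunday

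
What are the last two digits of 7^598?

49

Square-and-reduce mod 100: 7^1≡7, 7^2≡49, 7^4≡1, 7^8≡1, 7^16≡1, 7^32≡1, 7^64≡1, 7^128≡1, 7^256≡1, 7^512≡1.
598 = 2 + 4 + 16 + 64 + 512, so 7^598 ≡ 49·1·1·1·1 ≡ 49 (mod 100).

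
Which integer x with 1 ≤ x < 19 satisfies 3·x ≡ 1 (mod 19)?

13

3·13 = 39 = 2·19 + 1, so 3⁻¹ ≡ 13 (mod 19).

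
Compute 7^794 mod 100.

49

Square-and-reduce mod 100: 7^1≡7, 7^2≡49, 7^4≡1, 7^8≡1, 7^16≡1, 7^32≡1, 7^64≡1, 7^128≡1, 7^256≡1, 7^512≡1.
Since 794 = 2 + 8 + 16 + 256 + 512 in binary, 7^794 ≡ 49·1·1·1·1 ≡ 49 (mod 100).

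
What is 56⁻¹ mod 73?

30

56·30 = 1680 = 23·73 + 1, so 56⁻¹ ≡ 30 (mod 73).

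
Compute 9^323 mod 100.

29

By repeated squaring mod 100: 9^1≡9, 9^2≡81, 9^4≡61, 9^8≡21, 9^16≡41, 9^32≡81, 9^64≡61, 9^128≡21, 9^256≡41.
Since 323 = 1 + 2 + 64 + 256 in binary, 9^323 ≡ 9·81·61·41 ≡ 29 (mod 100).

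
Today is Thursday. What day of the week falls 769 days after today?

769 − 109·7 = 6, so 769 ≡ 6 (mod 7).
Thursday + 6 days → Wednesday.

Wednesday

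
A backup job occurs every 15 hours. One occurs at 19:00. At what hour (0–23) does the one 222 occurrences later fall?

222·15 = 3330.
3330 − 138·24 = 18, so 3330 ≡ 18 (mod 24).
(19 + 18) mod 24 = 13.

13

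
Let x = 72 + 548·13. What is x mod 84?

56

548·13 = 7124.
Dividing 7124 by 84 gives quotient 84 and remainder 68.
(72 + 68) mod 84 = 56.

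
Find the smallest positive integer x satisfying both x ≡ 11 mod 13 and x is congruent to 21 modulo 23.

297

x ≡ 11 (mod 13) gives x ∈ {11, 24, 37, 50, 63, 76, 89, 102, …}.
The first of these with x mod 23 = 21 is 297.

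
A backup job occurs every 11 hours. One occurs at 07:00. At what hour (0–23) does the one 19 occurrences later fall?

19·11 = 209.
Dividing 209 by 24 gives quotient 8 and remainder 17.
(7 + 17) mod 24 = 0.

0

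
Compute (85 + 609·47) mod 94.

38

609·47 = 28623.
Dividing 28623 by 94 gives quotient 304 and remainder 47.
(85 + 47) mod 94 = 38.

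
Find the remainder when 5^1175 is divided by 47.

Square-and-reduce mod 47: 5^1≡5, 5^2≡25, 5^4≡14, 5^8≡8, 5^16≡17, 5^32≡7, 5^64≡2, 5^128≡4, 5^256≡16, 5^512≡21, 5^1024≡18.
Since 1175 = 1 + 2 + 4 + 16 + 128 + 1024 in binary, 5^1175 ≡ 5·25·14·17·4·18 ≡ 22 (mod 47).

22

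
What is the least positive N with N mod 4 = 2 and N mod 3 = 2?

2

x ≡ 2 (mod 3) gives x ∈ {2}.
The first of these with x mod 4 = 2 is 2.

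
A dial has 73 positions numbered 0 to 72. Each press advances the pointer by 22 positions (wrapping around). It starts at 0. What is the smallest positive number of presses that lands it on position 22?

1

The inverse of 22 mod 73 is 10 (since 22·10 = 220 ≡ 1).
So x ≡ 10·22 = 220 ≡ 1 (mod 73).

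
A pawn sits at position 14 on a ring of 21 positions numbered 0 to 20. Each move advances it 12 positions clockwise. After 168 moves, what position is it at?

168·12 = 2016.
Dividing 2016 by 21 gives quotient 96 and remainder 0.
(14 + 0) mod 21 = 14.

14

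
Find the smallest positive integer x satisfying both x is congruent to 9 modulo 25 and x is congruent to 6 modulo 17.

x ≡ 6 (mod 17) gives x ∈ {6, 23, 40, 57, 74, 91, 108, 125, …}.
The first of these with x mod 25 = 9 is 159.

159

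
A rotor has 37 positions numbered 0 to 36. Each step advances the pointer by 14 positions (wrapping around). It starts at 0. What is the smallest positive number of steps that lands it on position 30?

18

The inverse of 14 mod 37 is 8 (since 14·8 = 112 ≡ 1).
Multiplying both sides by 8: x ≡ 8·30 = 240 ≡ 18 (mod 37).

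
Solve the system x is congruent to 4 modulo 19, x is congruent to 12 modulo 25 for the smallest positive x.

137

Since 25·16 ≡ 1 (mod 19), take x = 12 + 25·((4−12)·16 mod 19) = 12 + 25·5 = 137.
Check: 137 mod 19 = 4, 137 mod 25 = 12.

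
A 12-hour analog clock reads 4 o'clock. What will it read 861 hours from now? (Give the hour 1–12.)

861 − 71·12 = 9, so 861 ≡ 9 (mod 12).
4 + 9 → 1 on a 12-hour dial.

1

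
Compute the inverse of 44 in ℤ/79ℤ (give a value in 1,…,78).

79 = 1·44 + 35
44 = 1·35 + 9
35 = 3·9 + 8
9 = 1·8 + 1
8 = 8·1 + 0
Back-substituting gives 44·9 ≡ 1 (mod 79).

9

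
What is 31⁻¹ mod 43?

25

31·25 = 775 = 18·43 + 1, so 31⁻¹ ≡ 25 (mod 43).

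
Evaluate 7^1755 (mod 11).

Successive squares of 7 mod 11: 7^1≡7, 7^2≡5, 7^4≡3, 7^8≡9, 7^16≡4, 7^32≡5, 7^64≡3, 7^128≡9, 7^256≡4, 7^512≡5, 7^1024≡3.
Since 1755 = 1 + 2 + 8 + 16 + 64 + 128 + 512 + 1024 in binary, 7^1755 ≡ 7·5·9·4·3·9·5·3 ≡ 10 (mod 11).

10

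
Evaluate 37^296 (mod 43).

By repeated squaring mod 43: 37^1≡37, 37^2≡36, 37^4≡6, 37^8≡36, 37^16≡6, 37^32≡36, 37^64≡6, 37^128≡36, 37^256≡6.
Since 296 = 8 + 32 + 256 in binary, 37^296 ≡ 36·36·6 ≡ 36 (mod 43).

36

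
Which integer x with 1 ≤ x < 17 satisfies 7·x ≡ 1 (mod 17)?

17 = 2·7 + 3
7 = 2·3 + 1
3 = 3·1 + 0
Back-substituting gives 7·5 ≡ 1 (mod 17).

5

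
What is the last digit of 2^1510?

4

Last digits of 2^n: 2, 4, 8, 6 (period 4).
1510 mod 4 = 2, so the last digit matches 2^2 = 4.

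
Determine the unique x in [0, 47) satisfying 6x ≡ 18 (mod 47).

6⁻¹ ≡ 8 (mod 47) because 6·8 = 48 = 1·47 + 1.
So x ≡ 8·18 = 144 ≡ 3 (mod 47).
Check: 6·3 = 18 = 0·47 + 18.

3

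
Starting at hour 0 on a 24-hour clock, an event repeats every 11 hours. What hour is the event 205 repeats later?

23

205·11 = 2255.
2255 − 93·24 = 23, so 2255 ≡ 23 (mod 24).
(0 + 23) mod 24 = 23.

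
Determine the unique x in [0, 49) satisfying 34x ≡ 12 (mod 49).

34⁻¹ ≡ 13 (mod 49) because 34·13 = 442 = 9·49 + 1.
So x ≡ 13·12 = 156 ≡ 9 (mod 49).
Check: 34·9 = 306 = 6·49 + 12.

9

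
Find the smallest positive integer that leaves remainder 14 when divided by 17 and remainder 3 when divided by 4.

x ≡ 3 (mod 4) gives x ∈ {3, 7, 11, 15, 19, 23, 27, 31}.
The first of these with x mod 17 = 14 is 31.

31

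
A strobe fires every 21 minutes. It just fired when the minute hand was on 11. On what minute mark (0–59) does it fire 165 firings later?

165·21 = 3465.
3465 = 57·60 + 45, so 3465 mod 60 = 45.
(11 + 45) mod 60 = 56.

56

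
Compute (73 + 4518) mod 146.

4518 − 30·146 = 138, so 4518 ≡ 138 (mod 146).
(73 + 138) mod 146 = 65.

65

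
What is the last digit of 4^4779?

Last digits of 4^n: 4, 6 (period 2).
4779 leaves remainder 1 on division by 2, so 4^4779 ends in 4.

4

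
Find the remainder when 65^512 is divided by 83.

40

By repeated squaring mod 83: 65^1≡65, 65^2≡75, 65^4≡64, 65^8≡29, 65^16≡11, 65^32≡38, 65^64≡33, 65^128≡10, 65^256≡17, 65^512≡40.
512 = 512, so 65^512 ≡ 40 ≡ 40 (mod 83).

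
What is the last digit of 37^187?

3

Powers of 7 mod 10 repeat with period 4: 7, 9, 3, 1.
187 mod 4 = 3, so the last digit matches 7^3 = 3.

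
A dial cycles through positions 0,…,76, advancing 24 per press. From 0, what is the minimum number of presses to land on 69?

The inverse of 24 mod 77 is 61 (since 24·61 = 1464 ≡ 1).
Multiplying both sides by 61: x ≡ 61·69 = 4209 ≡ 51 (mod 77).

51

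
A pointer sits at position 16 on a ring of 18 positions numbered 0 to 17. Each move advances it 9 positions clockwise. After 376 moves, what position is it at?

376·9 = 3384.
3384 mod 18 = 0 (since 188·18 = 3384).
(16 + 0) mod 18 = 16.

16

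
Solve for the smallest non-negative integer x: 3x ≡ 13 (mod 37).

29

The inverse of 3 mod 37 is 25 (since 3·25 = 75 ≡ 1).
Multiplying both sides by 25: x ≡ 25·13 = 325 ≡ 29 (mod 37).
Check: 3·29 = 87 = 2·37 + 13.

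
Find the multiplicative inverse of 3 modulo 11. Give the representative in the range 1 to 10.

3·4 = 12 = 1·11 + 1, so 3⁻¹ ≡ 4 (mod 11).

4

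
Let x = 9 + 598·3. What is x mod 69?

598·3 = 1794.
1794 − 26·69 = 0, so 1794 ≡ 0 (mod 69).
(9 + 0) mod 69 = 9.

9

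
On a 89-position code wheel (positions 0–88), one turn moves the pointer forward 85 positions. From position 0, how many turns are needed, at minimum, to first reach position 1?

22

85·22 = 1870 = 21·89 + 1, so 85⁻¹ ≡ 22 (mod 89).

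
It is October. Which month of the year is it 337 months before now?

337 = 28·12 + 1, so 337 mod 12 = 1.
October − 1 month → September.

September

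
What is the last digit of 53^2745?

Powers of 3 mod 10 repeat with period 4: 3, 9, 7, 1.
2745 mod 4 = 1, so the last digit matches 3^1 = 3.

3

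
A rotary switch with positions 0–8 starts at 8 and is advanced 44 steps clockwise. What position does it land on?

Dividing 44 by 9 gives quotient 4 and remainder 8.
(8 + 8) mod 9 = 7.

7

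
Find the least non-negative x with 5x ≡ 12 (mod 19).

5⁻¹ ≡ 4 (mod 19) because 5·4 = 20 = 1·19 + 1.
So x ≡ 4·12 = 48 ≡ 10 (mod 19).
Check: 5·10 = 50 = 2·19 + 12.

10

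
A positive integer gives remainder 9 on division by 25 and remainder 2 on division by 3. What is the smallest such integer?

x ≡ 2 (mod 3) gives x ∈ {2, 5, 8, 11, 14, 17, 20, 23, …}.
The first of these with x mod 25 = 9 is 59.

59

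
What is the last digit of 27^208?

1

Last digits of 7^n: 7, 9, 3, 1 (period 4).
208 mod 4 = 0, so the last digit matches 7^4 = 1.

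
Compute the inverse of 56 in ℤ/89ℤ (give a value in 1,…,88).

62

89 = 1·56 + 33
56 = 1·33 + 23
33 = 1·23 + 10
23 = 2·10 + 3
10 = 3·3 + 1
3 = 3·1 + 0
Back-substituting gives 56·62 ≡ 1 (mod 89).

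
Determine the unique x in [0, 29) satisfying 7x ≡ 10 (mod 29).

The inverse of 7 mod 29 is 25 (since 7·25 = 175 ≡ 1).
Multiplying both sides by 25: x ≡ 25·10 = 250 ≡ 18 (mod 29).

18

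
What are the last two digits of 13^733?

53

Successive squares of 13 mod 100: 13^1≡13, 13^2≡69, 13^4≡61, 13^8≡21, 13^16≡41, 13^32≡81, 13^64≡61, 13^128≡21, 13^256≡41, 13^512≡81.
Since 733 = 1 + 4 + 8 + 16 + 64 + 128 + 512 in binary, 13^733 ≡ 13·61·21·41·61·21·81 ≡ 53 (mod 100).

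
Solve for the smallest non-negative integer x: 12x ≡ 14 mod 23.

5

The inverse of 12 mod 23 is 2 (since 12·2 = 24 ≡ 1).
So x ≡ 2·14 = 28 ≡ 5 (mod 23).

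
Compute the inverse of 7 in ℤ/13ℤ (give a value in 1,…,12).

2

7·2 = 14 = 1·13 + 1, so 7⁻¹ ≡ 2 (mod 13).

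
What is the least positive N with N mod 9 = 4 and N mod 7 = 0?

x ≡ 0 (mod 7) gives x ∈ {0, 7, 14, 21, 28, 35, 42, 49}.
The first of these with x mod 9 = 4 is 49.

49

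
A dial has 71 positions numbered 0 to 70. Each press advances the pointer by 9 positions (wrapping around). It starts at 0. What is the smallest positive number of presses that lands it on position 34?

59

The inverse of 9 mod 71 is 8 (since 9·8 = 72 ≡ 1).
So x ≡ 8·34 = 272 ≡ 59 (mod 71).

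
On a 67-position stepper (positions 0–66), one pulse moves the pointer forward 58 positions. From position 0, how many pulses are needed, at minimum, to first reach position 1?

67 = 1·58 + 9
58 = 6·9 + 4
9 = 2·4 + 1
4 = 4·1 + 0
Back-substituting gives 58·52 ≡ 1 (mod 67).

52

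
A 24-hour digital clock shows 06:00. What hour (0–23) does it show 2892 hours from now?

18

Dividing 2892 by 24 gives quotient 120 and remainder 12.
(6 + 12) mod 24 = 18.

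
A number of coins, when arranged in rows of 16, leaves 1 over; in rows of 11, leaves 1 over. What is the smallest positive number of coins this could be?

1

x ≡ 1 (mod 11) gives x ∈ {1}.
The first of these with x mod 16 = 1 is 1.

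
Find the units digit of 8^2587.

Last digits of 8^n: 8, 4, 2, 6 (period 4).
2587 leaves remainder 3 on division by 4, so 8^2587 ends in 2.

2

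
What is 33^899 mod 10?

7

Powers of 3 mod 10 repeat with period 4: 3, 9, 7, 1.
899 mod 4 = 3, so the last digit matches 3^3 = 7.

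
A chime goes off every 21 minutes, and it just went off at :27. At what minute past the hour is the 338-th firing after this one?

45

338·21 = 7098.
Dividing 7098 by 60 gives quotient 118 and remainder 18.
(27 + 18) mod 60 = 45.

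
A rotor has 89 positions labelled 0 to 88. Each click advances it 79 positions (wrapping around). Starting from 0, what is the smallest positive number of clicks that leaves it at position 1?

80

89 = 1·79 + 10
79 = 7·10 + 9
10 = 1·9 + 1
9 = 9·1 + 0
Back-substituting gives 79·80 ≡ 1 (mod 89).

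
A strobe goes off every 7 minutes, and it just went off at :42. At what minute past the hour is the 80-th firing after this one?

2

80·7 = 560.
Dividing 560 by 60 gives quotient 9 and remainder 20.
(42 + 20) mod 60 = 2.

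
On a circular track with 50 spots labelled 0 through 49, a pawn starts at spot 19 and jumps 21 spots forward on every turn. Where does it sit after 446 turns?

35

446·21 = 9366.
9366 = 187·50 + 16, so 9366 mod 50 = 16.
(19 + 16) mod 50 = 35.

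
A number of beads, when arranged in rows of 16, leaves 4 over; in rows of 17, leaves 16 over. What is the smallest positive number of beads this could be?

84

x ≡ 4 (mod 16) gives x ∈ {4, 20, 36, 52, 68, 84}.
The first of these with x mod 17 = 16 is 84.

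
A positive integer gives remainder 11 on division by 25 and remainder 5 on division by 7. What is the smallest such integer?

61

x ≡ 5 (mod 7) gives x ∈ {5, 12, 19, 26, 33, 40, 47, 54, …}.
The first of these with x mod 25 = 11 is 61.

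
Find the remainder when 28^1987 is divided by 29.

By repeated squaring mod 29: 28^1≡28, 28^2≡1, 28^4≡1, 28^8≡1, 28^16≡1, 28^32≡1, 28^64≡1, 28^128≡1, 28^256≡1, 28^512≡1, 28^1024≡1.
1987 = 1 + 2 + 64 + 128 + 256 + 512 + 1024, so 28^1987 ≡ 28·1·1·1·1·1·1 ≡ 28 (mod 29).

28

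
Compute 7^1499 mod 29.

7

Square-and-reduce mod 29: 7^1≡7, 7^2≡20, 7^4≡23, 7^8≡7, 7^16≡20, 7^32≡23, 7^64≡7, 7^128≡20, 7^256≡23, 7^512≡7, 7^1024≡20.
Since 1499 = 1 + 2 + 8 + 16 + 64 + 128 + 256 + 1024 in binary, 7^1499 ≡ 7·20·7·20·7·20·23·20 ≡ 7 (mod 29).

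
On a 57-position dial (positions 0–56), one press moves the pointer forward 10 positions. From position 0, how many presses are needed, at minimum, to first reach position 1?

57 = 5·10 + 7
10 = 1·7 + 3
7 = 2·3 + 1
3 = 3·1 + 0
Back-substituting gives 10·40 ≡ 1 (mod 57).

40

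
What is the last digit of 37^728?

1

The units digit of 37^n cycles with period 4: 7, 9, 3, 1, …
728 mod 4 = 0, so the last digit matches 7^4 = 1.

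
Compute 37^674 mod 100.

89

Successive squares of 37 mod 100: 37^1≡37, 37^2≡69, 37^4≡61, 37^8≡21, 37^16≡41, 37^32≡81, 37^64≡61, 37^128≡21, 37^256≡41, 37^512≡81.
Since 674 = 2 + 32 + 128 + 512 in binary, 37^674 ≡ 69·81·21·81 ≡ 89 (mod 100).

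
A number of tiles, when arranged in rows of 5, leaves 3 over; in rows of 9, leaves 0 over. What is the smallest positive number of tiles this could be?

18

x ≡ 3 (mod 5) gives x ∈ {3, 8, 13, 18}.
The first of these with x mod 9 = 0 is 18.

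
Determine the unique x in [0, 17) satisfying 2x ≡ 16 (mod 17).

The inverse of 2 mod 17 is 9 (since 2·9 = 18 ≡ 1).
Multiplying both sides by 9: x ≡ 9·16 = 144 ≡ 8 (mod 17).

8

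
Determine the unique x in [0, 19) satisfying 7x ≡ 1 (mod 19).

11

The inverse of 7 mod 19 is 11 (since 7·11 = 77 ≡ 1).
Multiplying both sides by 11: x ≡ 11·1 = 11 ≡ 11 (mod 19).
Check: 7·11 = 77 = 4·19 + 1.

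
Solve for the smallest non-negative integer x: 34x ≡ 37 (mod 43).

The inverse of 34 mod 43 is 19 (since 34·19 = 646 ≡ 1).
Multiplying both sides by 19: x ≡ 19·37 = 703 ≡ 15 (mod 43).

15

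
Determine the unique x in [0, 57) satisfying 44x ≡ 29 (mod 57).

46

44⁻¹ ≡ 35 (mod 57) because 44·35 = 1540 = 27·57 + 1.
Multiplying both sides by 35: x ≡ 35·29 = 1015 ≡ 46 (mod 57).
Check: 44·46 = 2024 = 35·57 + 29.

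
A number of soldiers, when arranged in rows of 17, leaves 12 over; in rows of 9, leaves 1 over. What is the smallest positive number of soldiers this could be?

Since 9·2 ≡ 1 (mod 17), take x = 1 + 9·((12−1)·2 mod 17) = 1 + 9·5 = 46.
Check: 46 mod 17 = 12, 46 mod 9 = 1.

46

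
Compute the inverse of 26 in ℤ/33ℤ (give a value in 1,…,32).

14

33 = 1·26 + 7
26 = 3·7 + 5
7 = 1·5 + 2
5 = 2·2 + 1
2 = 2·1 + 0
Back-substituting gives 26·14 ≡ 1 (mod 33).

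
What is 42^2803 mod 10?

The units digit of 42^n cycles with period 4: 2, 4, 8, 6, …
2803 leaves remainder 3 on division by 4, so 42^2803 ends in 8.

8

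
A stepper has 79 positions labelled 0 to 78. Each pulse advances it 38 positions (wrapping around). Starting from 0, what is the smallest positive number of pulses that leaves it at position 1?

52

79 = 2·38 + 3
38 = 12·3 + 2
3 = 1·2 + 1
2 = 2·1 + 0
Back-substituting gives 38·52 ≡ 1 (mod 79).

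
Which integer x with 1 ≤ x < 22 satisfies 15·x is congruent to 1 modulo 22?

3

22 = 1·15 + 7
15 = 2·7 + 1
7 = 7·1 + 0
Back-substituting gives 15·3 ≡ 1 (mod 22).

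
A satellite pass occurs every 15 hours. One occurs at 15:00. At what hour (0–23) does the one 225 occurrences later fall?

6

225·15 = 3375.
Dividing 3375 by 24 gives quotient 140 and remainder 15.
(15 + 15) mod 24 = 6.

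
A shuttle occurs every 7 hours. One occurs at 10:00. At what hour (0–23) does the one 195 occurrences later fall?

7

195·7 = 1365.
Dividing 1365 by 24 gives quotient 56 and remainder 21.
(10 + 21) mod 24 = 7.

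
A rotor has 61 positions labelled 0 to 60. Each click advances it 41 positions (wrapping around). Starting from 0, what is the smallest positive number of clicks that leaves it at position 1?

61 = 1·41 + 20
41 = 2·20 + 1
20 = 20·1 + 0
Back-substituting gives 41·3 ≡ 1 (mod 61).

3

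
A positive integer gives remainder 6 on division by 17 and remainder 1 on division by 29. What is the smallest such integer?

x ≡ 6 (mod 17) gives x ∈ {6, 23, 40, 57, 74, 91, 108, 125, …}.
The first of these with x mod 29 = 1 is 465.

465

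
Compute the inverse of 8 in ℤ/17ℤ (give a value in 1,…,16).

17 = 2·8 + 1
8 = 8·1 + 0
Back-substituting gives 8·15 ≡ 1 (mod 17).

15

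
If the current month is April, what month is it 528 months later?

528 mod 12 = 0 (since 44·12 = 528).
April + 0 months → April.

April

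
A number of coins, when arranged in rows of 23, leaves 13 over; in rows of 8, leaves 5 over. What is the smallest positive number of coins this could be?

x ≡ 5 (mod 8) gives x ∈ {5, 13}.
The first of these with x mod 23 = 13 is 13.

13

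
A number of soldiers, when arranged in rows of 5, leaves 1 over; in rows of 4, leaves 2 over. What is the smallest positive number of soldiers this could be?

x ≡ 2 (mod 4) gives x ∈ {2, 6}.
The first of these with x mod 5 = 1 is 6.

6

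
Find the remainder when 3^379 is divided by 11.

4

By repeated squaring mod 11: 3^1≡3, 3^2≡9, 3^4≡4, 3^8≡5, 3^16≡3, 3^32≡9, 3^64≡4, 3^128≡5, 3^256≡3.
379 = 1 + 2 + 8 + 16 + 32 + 64 + 256, so 3^379 ≡ 3·9·5·3·9·4·3 ≡ 4 (mod 11).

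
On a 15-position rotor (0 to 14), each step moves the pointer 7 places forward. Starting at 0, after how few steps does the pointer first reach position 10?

10

The inverse of 7 mod 15 is 13 (since 7·13 = 91 ≡ 1).
Multiplying both sides by 13: x ≡ 13·10 = 130 ≡ 10 (mod 15).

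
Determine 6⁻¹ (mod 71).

12

71 = 11·6 + 5
6 = 1·5 + 1
5 = 5·1 + 0
Back-substituting gives 6·12 ≡ 1 (mod 71).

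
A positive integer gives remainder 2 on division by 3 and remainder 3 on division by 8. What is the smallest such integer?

Since 8·2 ≡ 1 (mod 3), take x = 3 + 8·((2−3)·2 mod 3) = 3 + 8·1 = 11.
Check: 11 mod 3 = 2, 11 mod 8 = 3.

11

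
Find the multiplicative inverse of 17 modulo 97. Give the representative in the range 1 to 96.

40

17·40 = 680 = 7·97 + 1, so 17⁻¹ ≡ 40 (mod 97).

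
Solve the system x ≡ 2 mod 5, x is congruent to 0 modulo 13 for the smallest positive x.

52

Since 13·2 ≡ 1 (mod 5), take x = 0 + 13·((2−0)·2 mod 5) = 0 + 13·4 = 52.
Check: 52 mod 5 = 2, 52 mod 13 = 0.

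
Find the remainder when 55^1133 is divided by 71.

Successive squares of 55 mod 71: 55^1≡55, 55^2≡43, 55^4≡3, 55^8≡9, 55^16≡10, 55^32≡29, 55^64≡60, 55^128≡50, 55^256≡15, 55^512≡12, 55^1024≡2.
1133 = 1 + 4 + 8 + 32 + 64 + 1024, so 55^1133 ≡ 55·3·9·29·60·2 ≡ 65 (mod 71).

65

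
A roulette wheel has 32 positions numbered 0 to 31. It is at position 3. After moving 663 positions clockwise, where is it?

663 = 20·32 + 23, so 663 mod 32 = 23.
(3 + 23) mod 32 = 26.

26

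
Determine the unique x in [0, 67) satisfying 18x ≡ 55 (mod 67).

18⁻¹ ≡ 41 (mod 67) because 18·41 = 738 = 11·67 + 1.
Multiplying both sides by 41: x ≡ 41·55 = 2255 ≡ 44 (mod 67).
Check: 18·44 = 792 = 11·67 + 55.

44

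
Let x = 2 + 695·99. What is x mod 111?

695·99 = 68805.
68805 mod 111 = 96 (since 619·111 = 68709).
(2 + 96) mod 111 = 98.

98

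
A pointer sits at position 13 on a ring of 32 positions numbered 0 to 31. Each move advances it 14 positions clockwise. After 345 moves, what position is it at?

345·14 = 4830.
Dividing 4830 by 32 gives quotient 150 and remainder 30.
(13 + 30) mod 32 = 11.

11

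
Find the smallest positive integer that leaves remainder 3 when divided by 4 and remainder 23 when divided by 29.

x ≡ 3 (mod 4) gives x ∈ {3, 7, 11, 15, 19, 23}.
The first of these with x mod 29 = 23 is 23.

23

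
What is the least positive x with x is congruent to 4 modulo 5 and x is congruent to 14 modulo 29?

x ≡ 4 (mod 5) gives x ∈ {4, 9, 14}.
The first of these with x mod 29 = 14 is 14.

14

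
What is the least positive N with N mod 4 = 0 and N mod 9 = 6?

x ≡ 0 (mod 4) gives x ∈ {0, 4, 8, 12, 16, 20, 24}.
The first of these with x mod 9 = 6 is 24.

24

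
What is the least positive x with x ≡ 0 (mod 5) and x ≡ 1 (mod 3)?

x ≡ 1 (mod 3) gives x ∈ {1, 4, 7, 10}.
The first of these with x mod 5 = 0 is 10.

10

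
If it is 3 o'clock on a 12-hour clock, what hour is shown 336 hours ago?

3

Dividing 336 by 12 gives quotient 28 and remainder 0.
3 − 0 → 3 on a 12-hour dial.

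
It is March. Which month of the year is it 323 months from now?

February

323 = 26·12 + 11, so 323 mod 12 = 11.
March + 11 months → February.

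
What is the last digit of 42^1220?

6

The units digit of 42^n cycles with period 4: 2, 4, 8, 6, …
1220 leaves remainder 0 on division by 4, so 42^1220 ends in 6.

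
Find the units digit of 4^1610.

The units digit of 4^n cycles with period 2: 4, 6, …
1610 leaves remainder 0 on division by 2, so 4^1610 ends in 6.

6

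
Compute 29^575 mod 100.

49

By repeated squaring mod 100: 29^1≡29, 29^2≡41, 29^4≡81, 29^8≡61, 29^16≡21, 29^32≡41, 29^64≡81, 29^128≡61, 29^256≡21, 29^512≡41.
Since 575 = 1 + 2 + 4 + 8 + 16 + 32 + 512 in binary, 29^575 ≡ 29·41·81·61·21·41·41 ≡ 49 (mod 100).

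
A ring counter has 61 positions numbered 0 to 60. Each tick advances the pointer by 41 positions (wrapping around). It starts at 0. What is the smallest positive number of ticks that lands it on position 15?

41⁻¹ ≡ 3 (mod 61) because 41·3 = 123 = 2·61 + 1.
So x ≡ 3·15 = 45 ≡ 45 (mod 61).

45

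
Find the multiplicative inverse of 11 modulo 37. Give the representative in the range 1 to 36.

27

11·27 = 297 = 8·37 + 1, so 11⁻¹ ≡ 27 (mod 37).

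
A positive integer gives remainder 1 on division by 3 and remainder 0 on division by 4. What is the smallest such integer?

4

x ≡ 1 (mod 3) gives x ∈ {1, 4}.
The first of these with x mod 4 = 0 is 4.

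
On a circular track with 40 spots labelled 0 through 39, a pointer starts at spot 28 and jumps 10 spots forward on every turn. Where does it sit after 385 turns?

385·10 = 3850.
3850 = 96·40 + 10, so 3850 mod 40 = 10.
(28 + 10) mod 40 = 38.

38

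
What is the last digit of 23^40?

1

Powers of 3 mod 10 repeat with period 4: 3, 9, 7, 1.
40 mod 4 = 0, so the last digit matches 3^4 = 1.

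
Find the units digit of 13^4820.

Powers of 3 mod 10 repeat with period 4: 3, 9, 7, 1.
4820 leaves remainder 0 on division by 4, so 13^4820 ends in 1.

1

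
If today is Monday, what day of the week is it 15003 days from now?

15003 − 2143·7 = 2, so 15003 ≡ 2 (mod 7).
Monday + 2 days → Wednesday.

Wednesday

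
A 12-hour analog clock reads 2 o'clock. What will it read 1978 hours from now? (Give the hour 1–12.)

12

Dividing 1978 by 12 gives quotient 164 and remainder 10.
2 + 10 → 12 on a 12-hour dial.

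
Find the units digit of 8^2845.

8

The units digit of 8^n cycles with period 4: 8, 4, 2, 6, …
2845 mod 4 = 1, so the last digit matches 8^1 = 8.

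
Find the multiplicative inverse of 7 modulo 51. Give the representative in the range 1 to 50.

51 = 7·7 + 2
7 = 3·2 + 1
2 = 2·1 + 0
Back-substituting gives 7·22 ≡ 1 (mod 51).

22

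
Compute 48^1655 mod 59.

Square-and-reduce mod 59: 48^1≡48, 48^2≡3, 48^4≡9, 48^8≡22, 48^16≡12, 48^32≡26, 48^64≡27, 48^128≡21, 48^256≡28, 48^512≡17, 48^1024≡53.
Since 1655 = 1 + 2 + 4 + 16 + 32 + 64 + 512 + 1024 in binary, 48^1655 ≡ 48·3·9·12·26·27·17·53 ≡ 3 (mod 59).

3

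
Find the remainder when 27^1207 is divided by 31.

Square-and-reduce mod 31: 27^1≡27, 27^2≡16, 27^4≡8, 27^8≡2, 27^16≡4, 27^32≡16, 27^64≡8, 27^128≡2, 27^256≡4, 27^512≡16, 27^1024≡8.
Since 1207 = 1 + 2 + 4 + 16 + 32 + 128 + 1024 in binary, 27^1207 ≡ 27·16·8·4·16·2·8 ≡ 15 (mod 31).

15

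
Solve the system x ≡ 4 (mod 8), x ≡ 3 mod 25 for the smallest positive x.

x ≡ 4 (mod 8) gives x ∈ {4, 12, 20, 28}.
The first of these with x mod 25 = 3 is 28.

28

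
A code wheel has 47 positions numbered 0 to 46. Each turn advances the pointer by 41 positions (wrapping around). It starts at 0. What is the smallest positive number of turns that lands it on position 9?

22

41⁻¹ ≡ 39 (mod 47) because 41·39 = 1599 = 34·47 + 1.
So x ≡ 39·9 = 351 ≡ 22 (mod 47).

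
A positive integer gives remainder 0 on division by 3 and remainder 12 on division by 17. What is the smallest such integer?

12

Since 17·2 ≡ 1 (mod 3), take x = 12 + 17·((0−12)·2 mod 3) = 12 + 17·0 = 12.
Check: 12 mod 3 = 0, 12 mod 17 = 12.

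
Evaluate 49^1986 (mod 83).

Successive squares of 49 mod 83: 49^1≡49, 49^2≡77, 49^4≡36, 49^8≡51, 49^16≡28, 49^32≡37, 49^64≡41, 49^128≡21, 49^256≡26, 49^512≡12, 49^1024≡61.
Since 1986 = 2 + 64 + 128 + 256 + 512 + 1024 in binary, 49^1986 ≡ 77·41·21·26·12·61 ≡ 81 (mod 83).

81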